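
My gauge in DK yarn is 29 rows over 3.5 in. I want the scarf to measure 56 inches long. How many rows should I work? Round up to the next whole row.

Knit 464 rows.

29 rows / 3.5 in = 8.286 rows per inch.
56 × 8.286 = 464.00 rows.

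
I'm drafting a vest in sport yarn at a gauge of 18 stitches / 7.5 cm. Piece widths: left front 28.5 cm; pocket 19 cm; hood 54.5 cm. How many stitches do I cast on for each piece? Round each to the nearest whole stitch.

left front 68; pocket 46; hood 131.

Rate = 18/7.5 = 2.4 sts per cm.
left front: 28.5 × 2.4 = 68.40 → 68.
pocket: 19 × 2.4 = 45.60 → 46.
hood: 54.5 × 2.4 = 130.80 → 131.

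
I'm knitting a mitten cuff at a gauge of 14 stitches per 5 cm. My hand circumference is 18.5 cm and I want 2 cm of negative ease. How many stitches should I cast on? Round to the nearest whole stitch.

Finished = 18.5 − 2 = 16.5 cm.
14 / 5 = 2.8 sts per cm.
16.50 × 2.8 = 46.20 sts.
→ 46 sts.

46 stitches.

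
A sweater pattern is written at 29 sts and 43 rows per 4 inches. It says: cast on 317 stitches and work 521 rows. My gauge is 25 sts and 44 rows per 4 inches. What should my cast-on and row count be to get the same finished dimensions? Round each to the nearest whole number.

Stitches: 317 × 25/29 = 273.28 → 273.
Rows: 521 × 44/43 = 533.12 → 533.

Cast on 273 stitches; work 533 rows.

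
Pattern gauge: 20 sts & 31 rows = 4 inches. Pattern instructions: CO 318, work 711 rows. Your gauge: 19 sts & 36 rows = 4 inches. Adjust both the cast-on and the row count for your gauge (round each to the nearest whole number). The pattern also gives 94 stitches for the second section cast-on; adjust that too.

Stitches: 318 × 19/20 = 302.10 → 302.
Rows: 711 × 36/31 = 825.68 → 826.
second section cast-on: 94 × 19/20 = 89.30 → 89.

Cast on 302 stitches; work 826 rows; second section cast-on 89 stitches.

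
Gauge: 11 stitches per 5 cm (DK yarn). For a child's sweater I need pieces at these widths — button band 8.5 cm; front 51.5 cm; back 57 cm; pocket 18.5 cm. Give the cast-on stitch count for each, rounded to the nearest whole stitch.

button band 19; front 113; back 125; pocket 41.

Rate = 11/5 = 2.2 sts per cm.
button band: 8.5 × 2.2 = 18.70 → 19.
front: 51.5 × 2.2 = 113.30 → 113.
back: 57 × 2.2 = 125.40 → 125.
pocket: 18.5 × 2.2 = 40.70 → 41.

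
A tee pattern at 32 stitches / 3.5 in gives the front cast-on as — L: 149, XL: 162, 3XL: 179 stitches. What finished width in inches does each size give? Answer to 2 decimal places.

32/3.5 = 9.143 sts per in.
L: 149 / 9.143 = 16.297 → 16.30 in.
XL: 162 / 9.143 = 17.719 → 17.72 in.
3XL: 179 / 9.143 = 19.578 → 19.58 in.

L 16.30 inches; XL 17.72 inches; 3XL 19.58 inches.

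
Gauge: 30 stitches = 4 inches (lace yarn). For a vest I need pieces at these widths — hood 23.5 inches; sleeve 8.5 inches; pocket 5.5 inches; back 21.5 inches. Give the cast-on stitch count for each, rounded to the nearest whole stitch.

Rate = 30/4 = 7.5 sts per in.
hood: 23.5 × 7.5 = 176.25 → 176.
sleeve: 8.5 × 7.5 = 63.75 → 64.
pocket: 5.5 × 7.5 = 41.25 → 41.
back: 21.5 × 7.5 = 161.25 → 161.

hood 176; sleeve 64; pocket 41; back 161.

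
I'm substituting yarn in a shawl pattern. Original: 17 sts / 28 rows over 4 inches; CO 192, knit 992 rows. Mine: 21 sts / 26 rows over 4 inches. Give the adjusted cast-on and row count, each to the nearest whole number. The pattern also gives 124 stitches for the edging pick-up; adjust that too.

Cast on 237 stitches; work 921 rows; edging pick-up 153 stitches.

Stitches: 192 × 21/17 = 237.18 → 237.
Rows: 992 × 26/28 = 921.14 → 921.
edging pick-up: 124 × 21/17 = 153.18 → 153.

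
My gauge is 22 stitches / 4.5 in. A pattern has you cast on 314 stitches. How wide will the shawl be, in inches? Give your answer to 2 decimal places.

64.23 inches.

22 stitches / 4.5 inch = 4.889 stitches per inch.
314 / 4.889 = 64.227 inches.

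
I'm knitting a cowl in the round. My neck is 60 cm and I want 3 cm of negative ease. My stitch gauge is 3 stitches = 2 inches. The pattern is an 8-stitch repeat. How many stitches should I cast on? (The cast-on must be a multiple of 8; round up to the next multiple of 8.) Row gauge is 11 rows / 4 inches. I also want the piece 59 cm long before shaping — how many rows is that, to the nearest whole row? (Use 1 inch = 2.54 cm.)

Cast on 40 stitches; work 64 rows.

Finished = 60 − 3 = 57 cm.
57 cm × 1/2.54 = 22.44 inches.
3/2 = 1.5 sts per in; 22.44 × 1.5 = 33.66 sts.
Next multiple of 8 → 40.
59 cm = 23.23 inches; × 2.75 = 63.88 → 64 rows.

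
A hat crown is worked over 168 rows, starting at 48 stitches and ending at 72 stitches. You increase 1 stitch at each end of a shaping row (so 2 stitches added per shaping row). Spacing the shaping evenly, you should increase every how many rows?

Stitches to add: |72 − 48| = 24.
Shaping rows needed: 24 / 2 = 12.
168 rows / 12 = every 14 rows.

Increase every 14th row.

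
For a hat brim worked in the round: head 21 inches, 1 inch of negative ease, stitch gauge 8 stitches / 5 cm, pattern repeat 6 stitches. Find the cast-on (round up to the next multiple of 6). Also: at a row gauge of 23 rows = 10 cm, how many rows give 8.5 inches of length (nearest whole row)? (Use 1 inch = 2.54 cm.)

Finished = 21 − 1 = 20 inches.
20 inches × 2.54 = 50.80 cm.
8/5 = 1.6 sts per cm; 50.80 × 1.6 = 81.28 sts.
Next multiple of 6 → 84.
8.5 inches = 21.59 cm; × 2.3 = 49.66 → 50 rows.

Cast on 84 stitches; work 50 rows.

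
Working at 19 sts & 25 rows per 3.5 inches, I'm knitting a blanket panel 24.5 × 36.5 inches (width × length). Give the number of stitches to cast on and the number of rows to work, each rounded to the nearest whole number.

Stitch gauge = 19/3.5 = 5.429 sts/in; 24.5 × 5.429 = 133.00 → 133 sts.
Row gauge = 25/3.5 = 7.143 rows/in; 36.5 × 7.143 = 260.71 → 261 rows.

Cast on 133 stitches and work 261 rows.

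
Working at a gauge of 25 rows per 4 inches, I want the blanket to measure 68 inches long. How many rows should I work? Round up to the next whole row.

Knit 425 rows.

25 rows / 4 in = 6.25 rows per inch.
68 × 6.25 = 425.00 rows.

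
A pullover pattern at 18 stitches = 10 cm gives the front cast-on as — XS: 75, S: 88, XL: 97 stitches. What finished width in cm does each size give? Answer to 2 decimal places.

XS 41.67 cm; S 48.89 cm; XL 53.89 cm.

18/10 = 1.8 sts per cm.
XS: 75 / 1.8 = 41.667 → 41.67 cm.
S: 88 / 1.8 = 48.889 → 48.89 cm.
XL: 97 / 1.8 = 53.889 → 53.89 cm.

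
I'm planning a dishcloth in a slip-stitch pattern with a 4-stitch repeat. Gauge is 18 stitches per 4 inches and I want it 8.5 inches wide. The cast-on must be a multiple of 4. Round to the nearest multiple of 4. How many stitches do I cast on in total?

CO 40 sts.

18 / 4 = 4.5 sts per inch.
8.5 × 4.5 = 38.25 sts.
Nearest multiple of 4: 40.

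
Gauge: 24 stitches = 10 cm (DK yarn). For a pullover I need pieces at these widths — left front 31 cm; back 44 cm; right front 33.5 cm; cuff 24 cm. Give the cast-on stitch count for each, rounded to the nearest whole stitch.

left front 74; back 106; right front 80; cuff 58.

Rate = 24/10 = 2.4 sts per cm.
left front: 31 × 2.4 = 74.40 → 74.
back: 44 × 2.4 = 105.60 → 106.
right front: 33.5 × 2.4 = 80.40 → 80.
cuff: 24 × 2.4 = 57.60 → 58.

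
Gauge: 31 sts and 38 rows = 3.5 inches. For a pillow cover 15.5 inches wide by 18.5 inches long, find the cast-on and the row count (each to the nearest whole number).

Stitch gauge = 31/3.5 = 8.857 sts/in; 15.5 × 8.857 = 137.29 → 137 sts.
Row gauge = 38/3.5 = 10.857 rows/in; 18.5 × 10.857 = 200.86 → 201 rows.

Cast on 137 stitches and work 201 rows.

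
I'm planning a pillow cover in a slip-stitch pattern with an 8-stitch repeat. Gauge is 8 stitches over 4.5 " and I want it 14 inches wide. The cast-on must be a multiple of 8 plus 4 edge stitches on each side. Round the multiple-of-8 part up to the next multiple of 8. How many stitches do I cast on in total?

Cast on 32 stitches.

8 / 4.5 = 1.778 sts per inch.
14 × 1.778 = 24.89 sts.
Less 8 edge sts → 16.89 for the repeat.
Next multiple of 8: 24.
Add back 8 edge sts → 32.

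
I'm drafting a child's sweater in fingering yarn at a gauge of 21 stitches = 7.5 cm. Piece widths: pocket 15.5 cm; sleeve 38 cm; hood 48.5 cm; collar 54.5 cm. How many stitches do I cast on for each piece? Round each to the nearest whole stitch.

Rate = 21/7.5 = 2.8 sts per cm.
pocket: 15.5 × 2.8 = 43.40 → 43.
sleeve: 38 × 2.8 = 106.40 → 106.
hood: 48.5 × 2.8 = 135.80 → 136.
collar: 54.5 × 2.8 = 152.60 → 153.

pocket 43; sleeve 106; hood 136; collar 153.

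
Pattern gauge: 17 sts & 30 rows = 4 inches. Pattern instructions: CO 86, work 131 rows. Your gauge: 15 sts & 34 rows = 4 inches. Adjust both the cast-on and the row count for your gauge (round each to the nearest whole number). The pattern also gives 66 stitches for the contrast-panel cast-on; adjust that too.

Cast on 76 stitches; work 148 rows; contrast-panel cast-on 58 stitches.

Stitches: 86 × 15/17 = 75.88 → 76.
Rows: 131 × 34/30 = 148.47 → 148.
contrast-panel cast-on: 66 × 15/17 = 58.24 → 58.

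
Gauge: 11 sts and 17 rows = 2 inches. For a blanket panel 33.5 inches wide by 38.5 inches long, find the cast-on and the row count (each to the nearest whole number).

Stitch gauge = 11/2 = 5.5 sts/in; 33.5 × 5.5 = 184.25 → 184 sts.
Row gauge = 17/2 = 8.5 rows/in; 38.5 × 8.5 = 327.25 → 327 rows.

Cast on 184 stitches and work 327 rows.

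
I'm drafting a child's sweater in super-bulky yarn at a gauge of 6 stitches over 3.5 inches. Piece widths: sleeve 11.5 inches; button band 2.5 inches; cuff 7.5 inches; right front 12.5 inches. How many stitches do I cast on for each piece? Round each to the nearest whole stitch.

Rate = 6/3.5 = 1.714 sts per in.
sleeve: 11.5 × 1.714 = 19.71 → 20.
button band: 2.5 × 1.714 = 4.29 → 4.
cuff: 7.5 × 1.714 = 12.86 → 13.
right front: 12.5 × 1.714 = 21.43 → 21.

sleeve 20; button band 4; cuff 13; right front 21.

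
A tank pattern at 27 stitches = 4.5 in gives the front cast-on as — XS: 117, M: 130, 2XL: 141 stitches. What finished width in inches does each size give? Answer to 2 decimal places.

27/4.5 = 6 sts per in.
XS: 117 / 6 = 19.500 → 19.50 in.
M: 130 / 6 = 21.667 → 21.67 in.
2XL: 141 / 6 = 23.500 → 23.50 in.

XS 19.50 inches; M 21.67 inches; 2XL 23.50 inches.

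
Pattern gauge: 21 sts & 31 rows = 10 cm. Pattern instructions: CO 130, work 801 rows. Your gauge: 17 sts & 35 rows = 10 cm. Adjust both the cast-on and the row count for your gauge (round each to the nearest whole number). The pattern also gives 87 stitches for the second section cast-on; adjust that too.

Stitches: 130 × 17/21 = 105.24 → 105.
Rows: 801 × 35/31 = 904.35 → 904.
second section cast-on: 87 × 17/21 = 70.43 → 70.

Cast on 105 stitches; work 904 rows; second section cast-on 70 stitches.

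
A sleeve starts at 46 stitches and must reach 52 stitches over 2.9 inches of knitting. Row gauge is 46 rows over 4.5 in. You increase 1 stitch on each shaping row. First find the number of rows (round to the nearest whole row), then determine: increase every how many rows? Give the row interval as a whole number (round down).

Increase every 5th row.

Rows = 2.9 × 10.222 = 29.6 → 30 rows.
Stitches to add: 6 → 6 shaping rows (at 1 st each).
30 / 6 = 5.00 → every 5 rows.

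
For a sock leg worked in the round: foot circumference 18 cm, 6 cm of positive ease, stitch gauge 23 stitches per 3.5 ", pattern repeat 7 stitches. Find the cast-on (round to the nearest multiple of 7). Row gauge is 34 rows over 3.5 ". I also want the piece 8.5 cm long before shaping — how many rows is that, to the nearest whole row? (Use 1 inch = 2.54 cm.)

Finished = 18 + 6 = 24 cm.
24 cm × 1/2.54 = 9.45 inches.
23/3.5 = 6.571 sts per in; 9.45 × 6.571 = 62.09 sts.
Nearest multiple of 7 → 63.
8.5 cm = 3.35 inches; × 9.714 = 32.51 → 33 rows.

Cast on 63 stitches; work 33 rows.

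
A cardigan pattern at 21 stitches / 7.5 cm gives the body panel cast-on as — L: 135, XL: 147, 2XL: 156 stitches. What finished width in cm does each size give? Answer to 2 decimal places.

21/7.5 = 2.8 sts per cm.
L: 135 / 2.8 = 48.214 → 48.21 cm.
XL: 147 / 2.8 = 52.500 → 52.50 cm.
2XL: 156 / 2.8 = 55.714 → 55.71 cm.

L 48.21 cm; XL 52.50 cm; 2XL 55.71 cm.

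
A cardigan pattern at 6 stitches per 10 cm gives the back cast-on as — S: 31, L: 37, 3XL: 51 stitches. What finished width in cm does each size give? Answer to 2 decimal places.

6/10 = 0.6 sts per cm.
S: 31 / 0.6 = 51.667 → 51.67 cm.
L: 37 / 0.6 = 61.667 → 61.67 cm.
3XL: 51 / 0.6 = 85.000 → 85.00 cm.

S 51.67 cm; L 61.67 cm; 3XL 85.00 cm.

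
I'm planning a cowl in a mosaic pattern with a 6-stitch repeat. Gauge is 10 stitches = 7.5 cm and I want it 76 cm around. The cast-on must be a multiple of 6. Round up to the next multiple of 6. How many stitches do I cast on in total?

10 / 7.5 = 1.333 sts per cm.
76 × 1.333 = 101.33 sts.
Next multiple of 6: 102.

Cast on 102 stitches.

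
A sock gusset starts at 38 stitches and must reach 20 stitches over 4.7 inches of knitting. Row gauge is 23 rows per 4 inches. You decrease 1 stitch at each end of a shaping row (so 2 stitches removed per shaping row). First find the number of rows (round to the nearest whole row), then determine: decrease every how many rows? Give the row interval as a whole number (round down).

Rows = 4.7 × 5.75 = 27.0 → 27 rows.
Stitches to remove: 18 → 9 shaping rows (at 2 st each).
27 / 9 = 3.00 → every 3 rows.

Decrease every 3rd row.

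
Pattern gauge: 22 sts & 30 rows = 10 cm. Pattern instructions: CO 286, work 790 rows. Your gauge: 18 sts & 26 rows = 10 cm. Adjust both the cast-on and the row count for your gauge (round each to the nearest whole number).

Stitches: 286 × 18/22 = 234.00 → 234.
Rows: 790 × 26/30 = 684.67 → 685.

Cast on 234 stitches; work 685 rows.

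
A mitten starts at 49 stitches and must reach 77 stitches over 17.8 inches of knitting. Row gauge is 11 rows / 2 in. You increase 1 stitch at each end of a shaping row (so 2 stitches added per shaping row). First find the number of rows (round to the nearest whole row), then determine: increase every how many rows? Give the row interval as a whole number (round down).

Increase every 7th row.

Rows = 17.8 × 5.5 = 97.9 → 98 rows.
Stitches to add: 28 → 14 shaping rows (at 2 st each).
98 / 14 = 7.00 → every 7 rows.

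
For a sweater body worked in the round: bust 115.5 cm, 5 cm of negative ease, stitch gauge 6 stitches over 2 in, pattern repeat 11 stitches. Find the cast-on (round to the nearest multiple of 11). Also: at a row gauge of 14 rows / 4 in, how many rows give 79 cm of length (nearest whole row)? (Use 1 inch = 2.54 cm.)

Cast on 132 stitches; work 109 rows.

Finished = 115.5 − 5 = 110.5 cm.
110.5 cm × 1/2.54 = 43.50 inches.
6/2 = 3 sts per in; 43.50 × 3 = 130.51 sts.
Nearest multiple of 11 → 132.
79 cm = 31.10 inches; × 3.5 = 108.86 → 109 rows.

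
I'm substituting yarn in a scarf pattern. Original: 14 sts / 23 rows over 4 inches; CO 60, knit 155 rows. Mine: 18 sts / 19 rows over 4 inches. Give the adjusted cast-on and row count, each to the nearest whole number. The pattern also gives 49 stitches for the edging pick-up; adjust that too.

Stitches: 60 × 18/14 = 77.14 → 77.
Rows: 155 × 19/23 = 128.04 → 128.
edging pick-up: 49 × 18/14 = 63.00 → 63.

Cast on 77 stitches; work 128 rows; edging pick-up 63 stitches.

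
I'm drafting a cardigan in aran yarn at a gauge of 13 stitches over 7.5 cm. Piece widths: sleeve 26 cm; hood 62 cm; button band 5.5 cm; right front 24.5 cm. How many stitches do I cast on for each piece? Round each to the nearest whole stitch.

sleeve 45; hood 107; button band 10; right front 42.

Rate = 13/7.5 = 1.733 sts per cm.
sleeve: 26 × 1.733 = 45.07 → 45.
hood: 62 × 1.733 = 107.47 → 107.
button band: 5.5 × 1.733 = 9.53 → 10.
right front: 24.5 × 1.733 = 42.47 → 42.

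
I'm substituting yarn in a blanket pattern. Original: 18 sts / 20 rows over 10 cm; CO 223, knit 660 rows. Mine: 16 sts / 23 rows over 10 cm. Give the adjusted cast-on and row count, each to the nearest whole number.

Cast on 198 stitches; work 759 rows.

Stitches: 223 × 16/18 = 198.22 → 198.
Rows: 660 × 23/20 = 759.00 → 759.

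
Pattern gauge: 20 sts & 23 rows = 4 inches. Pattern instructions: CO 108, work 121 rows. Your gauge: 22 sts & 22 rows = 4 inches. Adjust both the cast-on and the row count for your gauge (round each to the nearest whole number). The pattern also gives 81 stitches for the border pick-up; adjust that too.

Stitches: 108 × 22/20 = 118.80 → 119.
Rows: 121 × 22/23 = 115.74 → 116.
border pick-up: 81 × 22/20 = 89.10 → 89.

Cast on 119 stitches; work 116 rows; border pick-up 89 stitches.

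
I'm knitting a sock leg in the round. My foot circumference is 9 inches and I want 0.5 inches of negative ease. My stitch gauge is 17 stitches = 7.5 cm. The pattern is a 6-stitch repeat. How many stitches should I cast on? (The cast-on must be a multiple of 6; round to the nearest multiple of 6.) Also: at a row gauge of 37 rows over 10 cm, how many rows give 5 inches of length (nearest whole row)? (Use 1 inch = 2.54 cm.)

Finished = 9 − 0.5 = 8.5 inches.
8.5 inches × 2.54 = 21.59 cm.
17/7.5 = 2.267 sts per cm; 21.59 × 2.267 = 48.94 sts.
Nearest multiple of 6 → 48.
5 inches = 12.70 cm; × 3.7 = 46.99 → 47 rows.

Cast on 48 stitches; work 47 rows.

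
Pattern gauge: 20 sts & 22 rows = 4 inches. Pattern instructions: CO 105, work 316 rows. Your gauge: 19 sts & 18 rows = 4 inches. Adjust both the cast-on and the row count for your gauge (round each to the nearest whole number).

Stitches: 105 × 19/20 = 99.75 → 100.
Rows: 316 × 18/22 = 258.55 → 259.

Cast on 100 stitches; work 259 rows.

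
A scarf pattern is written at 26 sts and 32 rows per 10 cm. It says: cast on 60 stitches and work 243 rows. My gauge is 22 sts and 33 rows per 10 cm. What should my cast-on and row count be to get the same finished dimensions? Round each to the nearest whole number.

Stitches: 60 × 22/26 = 50.77 → 51.
Rows: 243 × 33/32 = 250.59 → 251.

Cast on 51 stitches; work 251 rows.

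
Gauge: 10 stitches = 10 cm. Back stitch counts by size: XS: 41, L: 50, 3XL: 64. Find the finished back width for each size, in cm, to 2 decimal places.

XS 41.00 cm; L 50.00 cm; 3XL 64.00 cm.

10/10 = 1 sts per cm.
XS: 41 / 1 = 41.000 → 41.00 cm.
L: 50 / 1 = 50.000 → 50.00 cm.
3XL: 64 / 1 = 64.000 → 64.00 cm.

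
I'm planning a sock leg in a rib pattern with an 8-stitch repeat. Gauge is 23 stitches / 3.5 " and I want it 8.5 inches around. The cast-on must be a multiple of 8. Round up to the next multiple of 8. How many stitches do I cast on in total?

23 / 3.5 = 6.571 sts per inch.
8.5 × 6.571 = 55.86 sts.
Next multiple of 8: 56.

CO 56 sts.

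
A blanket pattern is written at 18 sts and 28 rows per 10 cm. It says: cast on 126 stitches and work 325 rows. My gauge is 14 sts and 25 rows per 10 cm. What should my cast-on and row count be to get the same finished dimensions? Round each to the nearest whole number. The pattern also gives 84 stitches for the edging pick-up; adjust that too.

Stitches: 126 × 14/18 = 98.00 → 98.
Rows: 325 × 25/28 = 290.18 → 290.
edging pick-up: 84 × 14/18 = 65.33 → 65.

Cast on 98 stitches; work 290 rows; edging pick-up 65 stitches.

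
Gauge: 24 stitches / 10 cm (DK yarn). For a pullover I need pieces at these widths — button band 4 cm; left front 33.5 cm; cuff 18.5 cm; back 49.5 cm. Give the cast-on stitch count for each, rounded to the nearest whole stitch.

Rate = 24/10 = 2.4 sts per cm.
button band: 4 × 2.4 = 9.60 → 10.
left front: 33.5 × 2.4 = 80.40 → 80.
cuff: 18.5 × 2.4 = 44.40 → 44.
back: 49.5 × 2.4 = 118.80 → 119.

button band 10; left front 80; cuff 44; back 119.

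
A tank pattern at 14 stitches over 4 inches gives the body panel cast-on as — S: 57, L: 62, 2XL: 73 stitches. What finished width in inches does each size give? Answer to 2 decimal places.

S 16.29 inches; L 17.71 inches; 2XL 20.86 inches.

14/4 = 3.5 sts per in.
S: 57 / 3.5 = 16.286 → 16.29 in.
L: 62 / 3.5 = 17.714 → 17.71 in.
2XL: 73 / 3.5 = 20.857 → 20.86 in.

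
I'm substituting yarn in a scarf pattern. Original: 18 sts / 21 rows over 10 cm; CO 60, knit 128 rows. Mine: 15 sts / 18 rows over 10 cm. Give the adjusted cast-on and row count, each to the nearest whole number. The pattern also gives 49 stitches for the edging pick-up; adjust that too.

Cast on 50 stitches; work 110 rows; edging pick-up 41 stitches.

Stitches: 60 × 15/18 = 50.00 → 50.
Rows: 128 × 18/21 = 109.71 → 110.
edging pick-up: 49 × 15/18 = 40.83 → 41.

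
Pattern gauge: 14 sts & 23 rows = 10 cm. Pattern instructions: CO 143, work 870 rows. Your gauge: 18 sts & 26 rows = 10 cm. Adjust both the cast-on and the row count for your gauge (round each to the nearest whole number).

Cast on 184 stitches; work 983 rows.

Stitches: 143 × 18/14 = 183.86 → 184.
Rows: 870 × 26/23 = 983.48 → 983.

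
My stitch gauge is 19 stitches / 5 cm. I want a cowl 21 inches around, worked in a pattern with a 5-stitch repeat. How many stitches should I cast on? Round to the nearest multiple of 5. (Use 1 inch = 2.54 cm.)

205 stitches.

21 in = 21 × 2.54 = 53.34 cm.
19 / 5 = 3.8 sts/cm.
53.34 × 3.8 = 202.69 sts.
→ 205.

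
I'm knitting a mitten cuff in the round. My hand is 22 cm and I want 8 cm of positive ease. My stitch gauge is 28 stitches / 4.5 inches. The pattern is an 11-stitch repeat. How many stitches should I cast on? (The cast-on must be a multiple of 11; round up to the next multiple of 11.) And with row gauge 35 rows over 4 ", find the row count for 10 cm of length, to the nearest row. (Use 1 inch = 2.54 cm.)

Finished = 22 + 8 = 30 cm.
30 cm × 1/2.54 = 11.81 inches.
28/4.5 = 6.222 sts per in; 11.81 × 6.222 = 73.49 sts.
Next multiple of 11 → 77.
10 cm = 3.94 inches; × 8.75 = 34.45 → 34 rows.

Cast on 77 stitches; work 34 rows.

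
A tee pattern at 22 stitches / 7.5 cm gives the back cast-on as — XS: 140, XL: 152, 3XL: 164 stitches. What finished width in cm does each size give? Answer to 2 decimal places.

XS 47.73 cm; XL 51.82 cm; 3XL 55.91 cm.

22/7.5 = 2.933 sts per cm.
XS: 140 / 2.933 = 47.727 → 47.73 cm.
XL: 152 / 2.933 = 51.818 → 51.82 cm.
3XL: 164 / 2.933 = 55.909 → 55.91 cm.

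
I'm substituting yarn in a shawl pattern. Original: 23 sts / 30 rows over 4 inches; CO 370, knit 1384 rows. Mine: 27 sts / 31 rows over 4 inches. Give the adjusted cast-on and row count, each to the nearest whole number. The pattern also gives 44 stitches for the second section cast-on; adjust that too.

Cast on 434 stitches; work 1430 rows; second section cast-on 52 stitches.

Stitches: 370 × 27/23 = 434.35 → 434.
Rows: 1384 × 31/30 = 1430.13 → 1430.
second section cast-on: 44 × 27/23 = 51.65 → 52.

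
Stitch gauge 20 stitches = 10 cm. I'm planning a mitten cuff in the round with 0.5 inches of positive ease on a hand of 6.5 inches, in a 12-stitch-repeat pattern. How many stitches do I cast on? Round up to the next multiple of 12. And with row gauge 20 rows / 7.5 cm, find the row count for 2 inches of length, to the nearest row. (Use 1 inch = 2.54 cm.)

Finished = 6.5 + 0.5 = 7 inches.
7 inches × 2.54 = 17.78 cm.
20/10 = 2 sts per cm; 17.78 × 2 = 35.56 sts.
Next multiple of 12 → 36.
2 inches = 5.08 cm; × 2.667 = 13.55 → 14 rows.

Cast on 36 stitches; work 14 rows.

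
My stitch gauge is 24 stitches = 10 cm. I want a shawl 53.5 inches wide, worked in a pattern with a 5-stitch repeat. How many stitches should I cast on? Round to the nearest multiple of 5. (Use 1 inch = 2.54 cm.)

Cast on 325 stitches.

53.5 in = 53.5 × 2.54 = 135.89 cm.
24 / 10 = 2.4 sts/cm.
135.89 × 2.4 = 326.14 sts.
→ 325.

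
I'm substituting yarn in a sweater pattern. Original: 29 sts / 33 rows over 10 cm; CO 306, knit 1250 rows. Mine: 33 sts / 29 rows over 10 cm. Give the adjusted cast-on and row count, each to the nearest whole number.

Stitches: 306 × 33/29 = 348.21 → 348.
Rows: 1250 × 29/33 = 1098.48 → 1098.

Cast on 348 stitches; work 1098 rows.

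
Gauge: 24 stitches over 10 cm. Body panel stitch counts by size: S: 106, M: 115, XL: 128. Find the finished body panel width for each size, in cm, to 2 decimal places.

24/10 = 2.4 sts per cm.
S: 106 / 2.4 = 44.167 → 44.17 cm.
M: 115 / 2.4 = 47.917 → 47.92 cm.
XL: 128 / 2.4 = 53.333 → 53.33 cm.

S 44.17 cm; M 47.92 cm; XL 53.33 cm.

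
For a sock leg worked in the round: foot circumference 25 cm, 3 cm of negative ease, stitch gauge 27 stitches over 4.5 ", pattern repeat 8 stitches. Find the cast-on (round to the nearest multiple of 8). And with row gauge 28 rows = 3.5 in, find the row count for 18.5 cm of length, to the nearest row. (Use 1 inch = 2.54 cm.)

Finished = 25 − 3 = 22 cm.
22 cm × 1/2.54 = 8.66 inches.
27/4.5 = 6 sts per in; 8.66 × 6 = 51.97 sts.
Nearest multiple of 8 → 48.
18.5 cm = 7.28 inches; × 8 = 58.27 → 58 rows.

Cast on 48 stitches; work 58 rows.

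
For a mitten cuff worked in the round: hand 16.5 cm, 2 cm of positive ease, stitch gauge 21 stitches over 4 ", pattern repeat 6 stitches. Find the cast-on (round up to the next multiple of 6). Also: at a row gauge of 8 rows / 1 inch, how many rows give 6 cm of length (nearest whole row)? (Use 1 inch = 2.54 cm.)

Finished = 16.5 + 2 = 18.5 cm.
18.5 cm × 1/2.54 = 7.28 inches.
21/4 = 5.25 sts per in; 7.28 × 5.25 = 38.24 sts.
Next multiple of 6 → 42.
6 cm = 2.36 inches; × 8 = 18.90 → 19 rows.

Cast on 42 stitches; work 19 rows.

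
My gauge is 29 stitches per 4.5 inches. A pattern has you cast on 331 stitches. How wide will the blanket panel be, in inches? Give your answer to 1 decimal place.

29 stitches / 4.5 inch = 6.444 stitches per inch.
331 / 6.444 = 51.36 inches.

51.4 inches.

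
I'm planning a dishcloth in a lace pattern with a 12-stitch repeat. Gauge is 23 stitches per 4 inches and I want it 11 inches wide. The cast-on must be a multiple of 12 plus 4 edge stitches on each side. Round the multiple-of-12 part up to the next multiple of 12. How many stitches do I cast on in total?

CO 68 sts.

23 / 4 = 5.75 sts per inch.
11 × 5.75 = 63.25 sts.
Less 8 edge sts → 55.25 for the repeat.
Next multiple of 12: 60.
Add back 8 edge sts → 68.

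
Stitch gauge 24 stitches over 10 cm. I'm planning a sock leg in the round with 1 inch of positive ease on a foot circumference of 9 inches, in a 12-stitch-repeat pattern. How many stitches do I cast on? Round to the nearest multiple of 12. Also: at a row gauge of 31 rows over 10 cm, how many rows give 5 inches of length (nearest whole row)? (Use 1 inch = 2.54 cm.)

Finished = 9 + 1 = 10 inches.
10 inches × 2.54 = 25.40 cm.
24/10 = 2.4 sts per cm; 25.40 × 2.4 = 60.96 sts.
Nearest multiple of 12 → 60.
5 inches = 12.70 cm; × 3.1 = 39.37 → 39 rows.

Cast on 60 stitches; work 39 rows.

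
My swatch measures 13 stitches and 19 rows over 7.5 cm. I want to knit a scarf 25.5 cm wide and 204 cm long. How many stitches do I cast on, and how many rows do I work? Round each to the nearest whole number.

Stitch gauge = 13/7.5 = 1.733 sts/cm; 25.5 × 1.733 = 44.20 → 44 sts.
Row gauge = 19/7.5 = 2.533 rows/cm; 204 × 2.533 = 516.80 → 517 rows.

Cast on 44 stitches and work 517 rows.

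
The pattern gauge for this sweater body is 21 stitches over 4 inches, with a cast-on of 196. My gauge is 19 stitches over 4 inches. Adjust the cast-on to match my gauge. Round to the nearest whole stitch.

CO 177 sts.

Scale factor = 19 / 21 = 0.905.
196 × 19 / 21 = 177.33 sts.
→ 177 sts.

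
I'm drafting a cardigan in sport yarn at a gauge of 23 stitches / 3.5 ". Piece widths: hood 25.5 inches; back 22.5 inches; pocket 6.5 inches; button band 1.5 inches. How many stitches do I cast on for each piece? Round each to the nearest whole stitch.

hood 168; back 148; pocket 43; button band 10.

Rate = 23/3.5 = 6.571 sts per in.
hood: 25.5 × 6.571 = 167.57 → 168.
back: 22.5 × 6.571 = 147.86 → 148.
pocket: 6.5 × 6.571 = 42.71 → 43.
button band: 1.5 × 6.571 = 9.86 → 10.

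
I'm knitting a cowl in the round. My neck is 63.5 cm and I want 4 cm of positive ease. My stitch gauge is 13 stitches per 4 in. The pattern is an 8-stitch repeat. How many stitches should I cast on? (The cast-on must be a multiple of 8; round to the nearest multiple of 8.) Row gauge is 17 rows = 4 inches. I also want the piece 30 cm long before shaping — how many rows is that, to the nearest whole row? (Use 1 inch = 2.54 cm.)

Cast on 88 stitches; work 50 rows.

Finished = 63.5 + 4 = 67.5 cm.
67.5 cm × 1/2.54 = 26.57 inches.
13/4 = 3.25 sts per in; 26.57 × 3.25 = 86.37 sts.
Nearest multiple of 8 → 88.
30 cm = 11.81 inches; × 4.25 = 50.20 → 50 rows.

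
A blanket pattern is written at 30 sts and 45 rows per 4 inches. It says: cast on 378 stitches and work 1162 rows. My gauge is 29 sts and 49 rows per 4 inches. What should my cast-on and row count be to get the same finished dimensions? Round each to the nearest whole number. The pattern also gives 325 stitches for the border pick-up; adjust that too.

Stitches: 378 × 29/30 = 365.40 → 365.
Rows: 1162 × 49/45 = 1265.29 → 1265.
border pick-up: 325 × 29/30 = 314.17 → 314.

Cast on 365 stitches; work 1265 rows; border pick-up 314 stitches.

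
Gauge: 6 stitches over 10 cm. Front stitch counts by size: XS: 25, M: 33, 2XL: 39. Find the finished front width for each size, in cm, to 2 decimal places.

6/10 = 0.6 sts per cm.
XS: 25 / 0.6 = 41.667 → 41.67 cm.
M: 33 / 0.6 = 55.000 → 55.00 cm.
2XL: 39 / 0.6 = 65.000 → 65.00 cm.

XS 41.67 cm; M 55.00 cm; 2XL 65.00 cm.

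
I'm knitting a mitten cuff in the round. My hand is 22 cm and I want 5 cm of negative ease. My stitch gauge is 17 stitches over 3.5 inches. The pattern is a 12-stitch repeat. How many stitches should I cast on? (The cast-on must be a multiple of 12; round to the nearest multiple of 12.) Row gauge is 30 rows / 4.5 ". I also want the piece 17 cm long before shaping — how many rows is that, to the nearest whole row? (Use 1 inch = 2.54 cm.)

Finished = 22 − 5 = 17 cm.
17 cm × 1/2.54 = 6.69 inches.
17/3.5 = 4.857 sts per in; 6.69 × 4.857 = 32.51 sts.
Nearest multiple of 12 → 36.
17 cm = 6.69 inches; × 6.667 = 44.62 → 45 rows.

Cast on 36 stitches; work 45 rows.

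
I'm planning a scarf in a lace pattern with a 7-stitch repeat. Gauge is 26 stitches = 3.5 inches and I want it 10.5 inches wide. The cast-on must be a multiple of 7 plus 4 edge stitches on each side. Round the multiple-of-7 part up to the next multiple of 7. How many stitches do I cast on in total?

26 / 3.5 = 7.429 sts per inch.
10.5 × 7.429 = 78.00 sts.
Less 8 edge sts → 70.00 for the repeat.
Next multiple of 7: 70.
Add back 8 edge sts → 78.

CO 78 sts.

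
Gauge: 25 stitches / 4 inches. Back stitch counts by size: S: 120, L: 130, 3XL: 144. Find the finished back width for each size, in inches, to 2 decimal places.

25/4 = 6.25 sts per in.
S: 120 / 6.25 = 19.200 → 19.20 in.
L: 130 / 6.25 = 20.800 → 20.80 in.
3XL: 144 / 6.25 = 23.040 → 23.04 in.

S 19.20 inches; L 20.80 inches; 3XL 23.04 inches.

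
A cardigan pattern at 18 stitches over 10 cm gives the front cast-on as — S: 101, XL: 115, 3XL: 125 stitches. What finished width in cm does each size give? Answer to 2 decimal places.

S 56.11 cm; XL 63.89 cm; 3XL 69.44 cm.

18/10 = 1.8 sts per cm.
S: 101 / 1.8 = 56.111 → 56.11 cm.
XL: 115 / 1.8 = 63.889 → 63.89 cm.
3XL: 125 / 1.8 = 69.444 → 69.44 cm.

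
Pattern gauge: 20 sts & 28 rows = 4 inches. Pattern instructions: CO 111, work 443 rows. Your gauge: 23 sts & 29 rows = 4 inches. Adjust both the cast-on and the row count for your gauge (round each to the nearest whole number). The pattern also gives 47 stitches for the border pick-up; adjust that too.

Stitches: 111 × 23/20 = 127.65 → 128.
Rows: 443 × 29/28 = 458.82 → 459.
border pick-up: 47 × 23/20 = 54.05 → 54.

Cast on 128 stitches; work 459 rows; border pick-up 54 stitches.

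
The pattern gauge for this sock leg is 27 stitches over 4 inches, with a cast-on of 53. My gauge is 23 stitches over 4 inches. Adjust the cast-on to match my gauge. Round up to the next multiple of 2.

Cast on 46 stitches.

Scale factor = 23 / 27 = 0.852.
53 × 23 / 27 = 45.15 sts.
→ 46 sts.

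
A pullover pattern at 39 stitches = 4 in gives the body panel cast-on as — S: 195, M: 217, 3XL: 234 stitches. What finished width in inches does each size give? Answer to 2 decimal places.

S 20.00 inches; M 22.26 inches; 3XL 24.00 inches.

39/4 = 9.75 sts per in.
S: 195 / 9.75 = 20.000 → 20.00 in.
M: 217 / 9.75 = 22.256 → 22.26 in.
3XL: 234 / 9.75 = 24.000 → 24.00 in.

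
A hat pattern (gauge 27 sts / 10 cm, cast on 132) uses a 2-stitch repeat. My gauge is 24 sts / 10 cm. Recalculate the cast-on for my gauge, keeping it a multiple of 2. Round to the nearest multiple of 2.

CO 118 sts.

132 × 24 / 27 = 117.33.
Nearest multiple of 2: 118.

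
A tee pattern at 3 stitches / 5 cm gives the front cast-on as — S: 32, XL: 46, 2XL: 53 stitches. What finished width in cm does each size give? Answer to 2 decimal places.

S 53.33 cm; XL 76.67 cm; 2XL 88.33 cm.

3/5 = 0.6 sts per cm.
S: 32 / 0.6 = 53.333 → 53.33 cm.
XL: 46 / 0.6 = 76.667 → 76.67 cm.
2XL: 53 / 0.6 = 88.333 → 88.33 cm.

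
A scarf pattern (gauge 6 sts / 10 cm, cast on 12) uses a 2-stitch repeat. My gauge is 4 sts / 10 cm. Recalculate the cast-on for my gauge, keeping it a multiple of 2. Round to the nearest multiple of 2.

8 stitches.

12 × 4 / 6 = 8.00.
Nearest multiple of 2: 8.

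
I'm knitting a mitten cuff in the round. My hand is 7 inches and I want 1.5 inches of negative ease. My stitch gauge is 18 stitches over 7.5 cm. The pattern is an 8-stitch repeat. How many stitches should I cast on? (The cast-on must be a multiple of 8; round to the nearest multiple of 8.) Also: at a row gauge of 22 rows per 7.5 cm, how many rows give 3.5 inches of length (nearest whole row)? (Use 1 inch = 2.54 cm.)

Cast on 32 stitches; work 26 rows.

Finished = 7 − 1.5 = 5.5 inches.
5.5 inches × 2.54 = 13.97 cm.
18/7.5 = 2.4 sts per cm; 13.97 × 2.4 = 33.53 sts.
Nearest multiple of 8 → 32.
3.5 inches = 8.89 cm; × 2.933 = 26.08 → 26 rows.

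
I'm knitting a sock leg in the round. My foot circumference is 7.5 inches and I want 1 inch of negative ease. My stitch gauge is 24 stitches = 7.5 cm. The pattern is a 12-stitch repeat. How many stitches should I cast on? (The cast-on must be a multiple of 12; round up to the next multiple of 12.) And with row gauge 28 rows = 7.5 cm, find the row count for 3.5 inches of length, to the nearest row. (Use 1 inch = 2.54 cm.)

Finished = 7.5 − 1 = 6.5 inches.
6.5 inches × 2.54 = 16.51 cm.
24/7.5 = 3.2 sts per cm; 16.51 × 3.2 = 52.83 sts.
Next multiple of 12 → 60.
3.5 inches = 8.89 cm; × 3.733 = 33.19 → 33 rows.

Cast on 60 stitches; work 33 rows.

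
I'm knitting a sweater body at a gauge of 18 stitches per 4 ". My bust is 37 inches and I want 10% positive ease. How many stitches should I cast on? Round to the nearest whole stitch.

CO 183 sts.

Finished = 37 × 1.10 = 40.70 in.
18 / 4 = 4.5 sts per inch.
40.70 × 4.5 = 183.15 sts.
→ 183 sts.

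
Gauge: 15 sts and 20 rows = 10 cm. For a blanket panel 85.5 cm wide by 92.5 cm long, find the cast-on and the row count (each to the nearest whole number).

Cast on 128 stitches and work 185 rows.

Stitch gauge = 15/10 = 1.5 sts/cm; 85.5 × 1.5 = 128.25 → 128 sts.
Row gauge = 20/10 = 2 rows/cm; 92.5 × 2 = 185.00 → 185 rows.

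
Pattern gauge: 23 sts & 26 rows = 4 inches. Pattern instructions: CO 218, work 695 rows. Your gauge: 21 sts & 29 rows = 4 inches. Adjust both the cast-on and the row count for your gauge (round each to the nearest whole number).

Cast on 199 stitches; work 775 rows.

Stitches: 218 × 21/23 = 199.04 → 199.
Rows: 695 × 29/26 = 775.19 → 775.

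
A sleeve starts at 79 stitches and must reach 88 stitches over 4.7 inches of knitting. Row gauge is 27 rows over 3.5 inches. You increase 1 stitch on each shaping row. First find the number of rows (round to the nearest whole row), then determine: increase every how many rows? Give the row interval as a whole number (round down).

Rows = 4.7 × 7.714 = 36.3 → 36 rows.
Stitches to add: 9 → 9 shaping rows (at 1 st each).
36 / 9 = 4.00 → every 4 rows.

Increase every 4th row.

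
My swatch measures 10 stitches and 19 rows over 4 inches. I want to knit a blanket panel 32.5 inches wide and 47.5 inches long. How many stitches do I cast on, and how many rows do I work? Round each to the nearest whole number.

Cast on 81 stitches and work 226 rows.

Stitch gauge = 10/4 = 2.5 sts/in; 32.5 × 2.5 = 81.25 → 81 sts.
Row gauge = 19/4 = 4.75 rows/in; 47.5 × 4.75 = 225.62 → 226 rows.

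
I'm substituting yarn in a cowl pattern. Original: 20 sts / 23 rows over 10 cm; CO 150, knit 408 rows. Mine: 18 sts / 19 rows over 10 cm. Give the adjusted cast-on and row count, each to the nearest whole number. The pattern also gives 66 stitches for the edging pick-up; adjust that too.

Cast on 135 stitches; work 337 rows; edging pick-up 59 stitches.

Stitches: 150 × 18/20 = 135.00 → 135.
Rows: 408 × 19/23 = 337.04 → 337.
edging pick-up: 66 × 18/20 = 59.40 → 59.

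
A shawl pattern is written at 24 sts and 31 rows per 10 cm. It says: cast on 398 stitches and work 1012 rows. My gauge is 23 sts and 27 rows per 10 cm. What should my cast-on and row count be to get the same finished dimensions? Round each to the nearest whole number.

Cast on 381 stitches; work 881 rows.

Stitches: 398 × 23/24 = 381.42 → 381.
Rows: 1012 × 27/31 = 881.42 → 881.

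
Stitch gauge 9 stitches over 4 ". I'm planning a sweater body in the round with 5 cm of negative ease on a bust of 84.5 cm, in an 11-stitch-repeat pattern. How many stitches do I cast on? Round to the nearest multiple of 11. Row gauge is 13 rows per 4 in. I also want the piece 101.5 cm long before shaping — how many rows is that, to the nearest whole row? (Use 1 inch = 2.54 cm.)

Finished = 84.5 − 5 = 79.5 cm.
79.5 cm × 1/2.54 = 31.30 inches.
9/4 = 2.25 sts per in; 31.30 × 2.25 = 70.42 sts.
Nearest multiple of 11 → 66.
101.5 cm = 39.96 inches; × 3.25 = 129.87 → 130 rows.

Cast on 66 stitches; work 130 rows.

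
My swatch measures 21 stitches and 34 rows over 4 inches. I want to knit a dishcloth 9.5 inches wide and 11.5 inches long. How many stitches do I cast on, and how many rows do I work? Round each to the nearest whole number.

Stitch gauge = 21/4 = 5.25 sts/in; 9.5 × 5.25 = 49.88 → 50 sts.
Row gauge = 34/4 = 8.5 rows/in; 11.5 × 8.5 = 97.75 → 98 rows.

Cast on 50 stitches and work 98 rows.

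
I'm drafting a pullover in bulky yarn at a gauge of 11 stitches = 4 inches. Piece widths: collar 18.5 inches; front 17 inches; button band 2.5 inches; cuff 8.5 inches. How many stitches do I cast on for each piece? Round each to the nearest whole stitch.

collar 51; front 47; button band 7; cuff 23.

Rate = 11/4 = 2.75 sts per in.
collar: 18.5 × 2.75 = 50.88 → 51.
front: 17 × 2.75 = 46.75 → 47.
button band: 2.5 × 2.75 = 6.88 → 7.
cuff: 8.5 × 2.75 = 23.38 → 23.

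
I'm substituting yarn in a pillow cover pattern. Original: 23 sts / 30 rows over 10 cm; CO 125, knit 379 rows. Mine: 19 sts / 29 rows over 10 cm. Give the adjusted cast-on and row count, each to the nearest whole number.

Stitches: 125 × 19/23 = 103.26 → 103.
Rows: 379 × 29/30 = 366.37 → 366.

Cast on 103 stitches; work 366 rows.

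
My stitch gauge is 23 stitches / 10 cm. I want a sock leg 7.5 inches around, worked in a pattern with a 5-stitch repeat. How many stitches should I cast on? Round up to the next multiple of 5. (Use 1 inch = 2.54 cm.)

45 stitches.

7.5 in = 7.5 × 2.54 = 19.05 cm.
23 / 10 = 2.3 sts/cm.
19.05 × 2.3 = 43.81 sts.
→ 45.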